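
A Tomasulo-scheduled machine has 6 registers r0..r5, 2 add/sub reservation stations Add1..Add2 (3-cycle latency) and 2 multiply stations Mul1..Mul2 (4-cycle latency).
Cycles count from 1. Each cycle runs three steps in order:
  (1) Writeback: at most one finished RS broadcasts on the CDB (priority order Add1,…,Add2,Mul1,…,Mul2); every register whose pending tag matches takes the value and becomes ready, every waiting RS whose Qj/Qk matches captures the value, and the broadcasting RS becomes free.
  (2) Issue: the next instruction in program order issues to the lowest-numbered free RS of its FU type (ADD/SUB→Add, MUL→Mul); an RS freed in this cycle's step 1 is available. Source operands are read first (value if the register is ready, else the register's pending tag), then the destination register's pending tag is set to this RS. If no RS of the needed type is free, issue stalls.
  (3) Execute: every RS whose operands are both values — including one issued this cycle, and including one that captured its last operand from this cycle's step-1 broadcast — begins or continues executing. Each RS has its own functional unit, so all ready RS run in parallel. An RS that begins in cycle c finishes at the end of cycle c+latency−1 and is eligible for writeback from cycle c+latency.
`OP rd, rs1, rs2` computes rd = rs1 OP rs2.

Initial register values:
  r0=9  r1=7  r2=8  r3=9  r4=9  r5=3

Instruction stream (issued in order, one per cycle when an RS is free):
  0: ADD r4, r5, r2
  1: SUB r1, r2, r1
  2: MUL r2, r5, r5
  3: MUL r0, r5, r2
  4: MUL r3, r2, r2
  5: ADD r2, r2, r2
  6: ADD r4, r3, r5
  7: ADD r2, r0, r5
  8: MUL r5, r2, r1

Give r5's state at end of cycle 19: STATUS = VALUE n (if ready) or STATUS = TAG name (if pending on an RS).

STATUS = TAG Mul1

  c1: issue ADD r4<-Add1  regs: r0:9,r1:7,r2:8,r3:9,r4:Add1,r5:3
  c2: issue SUB r1<-Add2  regs: r0:9,r1:Add2,r2:8,r3:9,r4:Add1,r5:3
  c3: issue MUL r2<-Mul1  regs: r0:9,r1:Add2,r2:Mul1,r3:9,r4:Add1,r5:3
  c4: CDB Add1=11; issue MUL r0<-Mul2  regs: r0:Mul2,r1:Add2,r2:Mul1,r3:9,r4:11,r5:3
  c5: CDB Add2=1; stall  regs: r0:Mul2,r1:1,r2:Mul1,r3:9,r4:11,r5:3
  c6: stall  regs: r0:Mul2,r1:1,r2:Mul1,r3:9,r4:11,r5:3
  c7: CDB Mul1=9; issue MUL r3<-Mul1  regs: r0:Mul2,r1:1,r2:9,r3:Mul1,r4:11,r5:3
  c8: issue ADD r2<-Add1  regs: r0:Mul2,r1:1,r2:Add1,r3:Mul1,r4:11,r5:3
  c9: issue ADD r4<-Add2  regs: r0:Mul2,r1:1,r2:Add1,r3:Mul1,r4:Add2,r5:3
  c10: stall  regs: r0:Mul2,r1:1,r2:Add1,r3:Mul1,r4:Add2,r5:3
  c11: CDB Add1=18; issue ADD r2<-Add1  regs: r0:Mul2,r1:1,r2:Add1,r3:Mul1,r4:Add2,r5:3
  c12: CDB Mul1=81; issue MUL r5<-Mul1  regs: r0:Mul2,r1:1,r2:Add1,r3:81,r4:Add2,r5:Mul1
  c13: CDB Mul2=27  regs: r0:27,r1:1,r2:Add1,r3:81,r4:Add2,r5:Mul1
  c14: -  regs: r0:27,r1:1,r2:Add1,r3:81,r4:Add2,r5:Mul1
  c15: CDB Add2=84  regs: r0:27,r1:1,r2:Add1,r3:81,r4:84,r5:Mul1
  c16: CDB Add1=30  regs: r0:27,r1:1,r2:30,r3:81,r4:84,r5:Mul1
  c17: -  regs: r0:27,r1:1,r2:30,r3:81,r4:84,r5:Mul1
  c18: -  regs: r0:27,r1:1,r2:30,r3:81,r4:84,r5:Mul1
  c19: -  regs: r0:27,r1:1,r2:30,r3:81,r4:84,r5:Mul1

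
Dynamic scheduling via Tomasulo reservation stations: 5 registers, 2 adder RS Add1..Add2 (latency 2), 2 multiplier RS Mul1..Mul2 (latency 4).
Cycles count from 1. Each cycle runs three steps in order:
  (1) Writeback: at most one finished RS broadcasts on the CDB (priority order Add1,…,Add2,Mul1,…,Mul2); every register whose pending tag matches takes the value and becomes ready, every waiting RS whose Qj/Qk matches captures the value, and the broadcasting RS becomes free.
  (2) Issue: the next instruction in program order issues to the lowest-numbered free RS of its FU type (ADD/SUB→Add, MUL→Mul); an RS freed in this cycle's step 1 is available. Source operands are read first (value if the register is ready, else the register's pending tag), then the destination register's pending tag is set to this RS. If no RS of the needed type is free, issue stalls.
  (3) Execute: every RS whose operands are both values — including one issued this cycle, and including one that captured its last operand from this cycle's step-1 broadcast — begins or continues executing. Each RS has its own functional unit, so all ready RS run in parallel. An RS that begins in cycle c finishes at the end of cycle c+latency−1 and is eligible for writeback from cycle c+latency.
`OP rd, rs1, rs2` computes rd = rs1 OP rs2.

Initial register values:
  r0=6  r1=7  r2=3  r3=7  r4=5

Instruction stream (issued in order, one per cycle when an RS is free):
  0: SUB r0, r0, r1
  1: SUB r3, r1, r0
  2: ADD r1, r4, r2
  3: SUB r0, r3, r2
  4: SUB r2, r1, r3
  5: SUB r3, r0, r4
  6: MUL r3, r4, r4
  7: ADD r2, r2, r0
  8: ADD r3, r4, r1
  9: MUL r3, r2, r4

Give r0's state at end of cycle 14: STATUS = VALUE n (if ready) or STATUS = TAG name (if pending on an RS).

c1: issue SUB r0<-Add1 | r0:Add1,r1:7,r2:3,r3:7,r4:5
c2: issue SUB r3<-Add2 | r0:Add1,r1:7,r2:3,r3:Add2,r4:5
c3: CDB Add1=-1; issue ADD r1<-Add1 | r0:-1,r1:Add1,r2:3,r3:Add2,r4:5
c4: stall | r0:-1,r1:Add1,r2:3,r3:Add2,r4:5
c5: CDB Add1=8; issue SUB r0<-Add1 | r0:Add1,r1:8,r2:3,r3:Add2,r4:5
c6: CDB Add2=8; issue SUB r2<-Add2 | r0:Add1,r1:8,r2:Add2,r3:8,r4:5
c7: stall | r0:Add1,r1:8,r2:Add2,r3:8,r4:5
c8: CDB Add1=5; issue SUB r3<-Add1 | r0:5,r1:8,r2:Add2,r3:Add1,r4:5
c9: CDB Add2=0; issue MUL r3<-Mul1 | r0:5,r1:8,r2:0,r3:Mul1,r4:5
c10: CDB Add1=0; issue ADD r2<-Add1 | r0:5,r1:8,r2:Add1,r3:Mul1,r4:5
c11: issue ADD r3<-Add2 | r0:5,r1:8,r2:Add1,r3:Add2,r4:5
c12: CDB Add1=5; issue MUL r3<-Mul2 | r0:5,r1:8,r2:5,r3:Mul2,r4:5
c13: CDB Add2=13 | r0:5,r1:8,r2:5,r3:Mul2,r4:5
c14: CDB Mul1=25 | r0:5,r1:8,r2:5,r3:Mul2,r4:5

STATUS = VALUE 5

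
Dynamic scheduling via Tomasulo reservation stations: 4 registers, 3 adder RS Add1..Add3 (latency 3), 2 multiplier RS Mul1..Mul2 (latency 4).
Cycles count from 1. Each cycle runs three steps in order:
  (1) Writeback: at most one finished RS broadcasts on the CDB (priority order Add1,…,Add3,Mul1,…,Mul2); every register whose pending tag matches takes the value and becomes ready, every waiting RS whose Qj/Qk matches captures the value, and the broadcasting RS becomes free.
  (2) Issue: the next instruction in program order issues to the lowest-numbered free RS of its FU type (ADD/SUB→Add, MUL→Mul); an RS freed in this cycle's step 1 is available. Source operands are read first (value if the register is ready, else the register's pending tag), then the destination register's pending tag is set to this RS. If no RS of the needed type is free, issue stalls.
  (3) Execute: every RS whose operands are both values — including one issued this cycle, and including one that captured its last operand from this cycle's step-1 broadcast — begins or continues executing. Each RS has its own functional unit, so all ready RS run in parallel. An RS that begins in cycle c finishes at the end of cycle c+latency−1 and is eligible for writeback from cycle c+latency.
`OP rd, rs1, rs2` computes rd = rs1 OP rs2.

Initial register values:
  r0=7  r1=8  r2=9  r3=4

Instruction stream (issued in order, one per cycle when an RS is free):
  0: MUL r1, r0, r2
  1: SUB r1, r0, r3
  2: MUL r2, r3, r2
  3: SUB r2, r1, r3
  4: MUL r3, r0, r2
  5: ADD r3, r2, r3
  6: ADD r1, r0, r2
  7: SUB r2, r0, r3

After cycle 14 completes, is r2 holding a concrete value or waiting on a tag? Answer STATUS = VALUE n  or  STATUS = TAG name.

cycle 1: issue MUL r1<-Mul1 // r0:7,r1:Mul1,r2:9,r3:4
cycle 2: issue SUB r1<-Add1 // r0:7,r1:Add1,r2:9,r3:4
cycle 3: issue MUL r2<-Mul2 // r0:7,r1:Add1,r2:Mul2,r3:4
cycle 4: issue SUB r2<-Add2 // r0:7,r1:Add1,r2:Add2,r3:4
cycle 5: CDB Add1=3; stall // r0:7,r1:3,r2:Add2,r3:4
cycle 6: CDB Mul1=63; issue MUL r3<-Mul1 // r0:7,r1:3,r2:Add2,r3:Mul1
cycle 7: CDB Mul2=36; issue ADD r3<-Add1 // r0:7,r1:3,r2:Add2,r3:Add1
cycle 8: CDB Add2=-1; issue ADD r1<-Add2 // r0:7,r1:Add2,r2:-1,r3:Add1
cycle 9: issue SUB r2<-Add3 // r0:7,r1:Add2,r2:Add3,r3:Add1
cycle 10: - // r0:7,r1:Add2,r2:Add3,r3:Add1
cycle 11: CDB Add2=6 // r0:7,r1:6,r2:Add3,r3:Add1
cycle 12: CDB Mul1=-7 // r0:7,r1:6,r2:Add3,r3:Add1
cycle 13: - // r0:7,r1:6,r2:Add3,r3:Add1
cycle 14: - // r0:7,r1:6,r2:Add3,r3:Add1

STATUS = TAG Add3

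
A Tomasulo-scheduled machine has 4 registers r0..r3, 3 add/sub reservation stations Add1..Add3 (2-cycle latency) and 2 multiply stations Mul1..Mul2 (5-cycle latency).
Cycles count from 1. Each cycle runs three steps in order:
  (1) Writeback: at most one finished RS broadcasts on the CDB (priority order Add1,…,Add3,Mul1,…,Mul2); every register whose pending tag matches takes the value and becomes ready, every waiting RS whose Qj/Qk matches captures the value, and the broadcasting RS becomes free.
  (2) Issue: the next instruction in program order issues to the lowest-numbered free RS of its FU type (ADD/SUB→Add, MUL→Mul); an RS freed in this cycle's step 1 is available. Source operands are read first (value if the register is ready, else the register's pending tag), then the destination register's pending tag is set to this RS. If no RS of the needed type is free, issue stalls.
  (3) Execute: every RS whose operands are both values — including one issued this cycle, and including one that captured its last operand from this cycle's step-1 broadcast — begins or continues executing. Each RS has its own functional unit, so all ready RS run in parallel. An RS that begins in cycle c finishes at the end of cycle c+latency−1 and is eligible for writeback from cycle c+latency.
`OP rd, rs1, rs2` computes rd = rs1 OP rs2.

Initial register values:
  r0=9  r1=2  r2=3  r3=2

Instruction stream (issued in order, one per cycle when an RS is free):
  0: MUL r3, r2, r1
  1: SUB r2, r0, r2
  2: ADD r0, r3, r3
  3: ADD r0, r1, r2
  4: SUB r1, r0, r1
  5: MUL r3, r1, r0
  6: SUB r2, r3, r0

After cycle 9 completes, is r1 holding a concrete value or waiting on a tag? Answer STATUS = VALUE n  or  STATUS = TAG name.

c1: issue MUL r3<-Mul1 | r0:9,r1:2,r2:3,r3:Mul1
c2: issue SUB r2<-Add1 | r0:9,r1:2,r2:Add1,r3:Mul1
c3: issue ADD r0<-Add2 | r0:Add2,r1:2,r2:Add1,r3:Mul1
c4: CDB Add1=6; issue ADD r0<-Add1 | r0:Add1,r1:2,r2:6,r3:Mul1
c5: issue SUB r1<-Add3 | r0:Add1,r1:Add3,r2:6,r3:Mul1
c6: CDB Add1=8; issue MUL r3<-Mul2 | r0:8,r1:Add3,r2:6,r3:Mul2
c7: CDB Mul1=6; issue SUB r2<-Add1 | r0:8,r1:Add3,r2:Add1,r3:Mul2
c8: CDB Add3=6 | r0:8,r1:6,r2:Add1,r3:Mul2
c9: CDB Add2=12 | r0:8,r1:6,r2:Add1,r3:Mul2

STATUS = VALUE 6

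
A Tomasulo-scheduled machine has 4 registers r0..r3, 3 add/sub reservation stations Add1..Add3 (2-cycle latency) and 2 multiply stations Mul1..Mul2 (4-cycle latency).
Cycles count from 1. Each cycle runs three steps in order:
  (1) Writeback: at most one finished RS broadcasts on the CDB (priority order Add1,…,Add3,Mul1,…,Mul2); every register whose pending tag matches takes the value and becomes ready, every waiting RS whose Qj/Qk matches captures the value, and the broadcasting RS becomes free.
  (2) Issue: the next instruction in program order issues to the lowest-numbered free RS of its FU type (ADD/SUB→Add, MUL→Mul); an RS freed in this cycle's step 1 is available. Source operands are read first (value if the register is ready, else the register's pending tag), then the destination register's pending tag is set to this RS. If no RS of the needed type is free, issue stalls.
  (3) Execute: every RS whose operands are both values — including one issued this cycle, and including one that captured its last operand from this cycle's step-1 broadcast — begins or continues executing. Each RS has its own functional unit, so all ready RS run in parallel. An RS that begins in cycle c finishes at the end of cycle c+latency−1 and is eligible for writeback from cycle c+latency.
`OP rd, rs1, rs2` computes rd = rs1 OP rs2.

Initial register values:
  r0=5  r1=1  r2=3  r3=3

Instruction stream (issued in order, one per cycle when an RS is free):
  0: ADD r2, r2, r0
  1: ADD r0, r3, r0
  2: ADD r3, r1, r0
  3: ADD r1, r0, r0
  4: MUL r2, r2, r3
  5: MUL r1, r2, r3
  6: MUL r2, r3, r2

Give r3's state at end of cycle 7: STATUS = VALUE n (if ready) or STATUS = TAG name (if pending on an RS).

STATUS = VALUE 9

cycle 1: issue ADD r2<-Add1 // r0:5,r1:1,r2:Add1,r3:3
cycle 2: issue ADD r0<-Add2 // r0:Add2,r1:1,r2:Add1,r3:3
cycle 3: CDB Add1=8; issue ADD r3<-Add1 // r0:Add2,r1:1,r2:8,r3:Add1
cycle 4: CDB Add2=8; issue ADD r1<-Add2 // r0:8,r1:Add2,r2:8,r3:Add1
cycle 5: issue MUL r2<-Mul1 // r0:8,r1:Add2,r2:Mul1,r3:Add1
cycle 6: CDB Add1=9; issue MUL r1<-Mul2 // r0:8,r1:Mul2,r2:Mul1,r3:9
cycle 7: CDB Add2=16; stall // r0:8,r1:Mul2,r2:Mul1,r3:9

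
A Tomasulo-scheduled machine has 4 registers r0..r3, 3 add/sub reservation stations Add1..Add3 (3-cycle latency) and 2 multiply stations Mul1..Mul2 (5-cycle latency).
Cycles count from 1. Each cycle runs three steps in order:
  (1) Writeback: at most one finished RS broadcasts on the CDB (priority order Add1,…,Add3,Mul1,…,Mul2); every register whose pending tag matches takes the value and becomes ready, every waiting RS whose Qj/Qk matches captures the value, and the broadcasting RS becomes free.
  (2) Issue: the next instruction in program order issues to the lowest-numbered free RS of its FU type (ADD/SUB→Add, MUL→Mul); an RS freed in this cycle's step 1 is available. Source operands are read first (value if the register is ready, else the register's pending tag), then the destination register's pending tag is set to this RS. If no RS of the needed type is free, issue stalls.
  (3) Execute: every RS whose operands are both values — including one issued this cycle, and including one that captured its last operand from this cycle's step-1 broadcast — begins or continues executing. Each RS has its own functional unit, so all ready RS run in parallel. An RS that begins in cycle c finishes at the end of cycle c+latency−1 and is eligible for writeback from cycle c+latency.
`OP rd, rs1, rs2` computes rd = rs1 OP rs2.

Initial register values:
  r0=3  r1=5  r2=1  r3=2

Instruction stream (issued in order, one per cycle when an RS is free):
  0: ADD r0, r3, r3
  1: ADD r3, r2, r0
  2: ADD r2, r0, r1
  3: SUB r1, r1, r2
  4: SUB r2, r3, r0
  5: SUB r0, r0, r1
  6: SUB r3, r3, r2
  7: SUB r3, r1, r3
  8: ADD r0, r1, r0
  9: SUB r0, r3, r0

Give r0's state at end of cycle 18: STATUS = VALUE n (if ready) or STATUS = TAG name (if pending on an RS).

STATUS = TAG Add3

cycle 1: issue ADD r0<-Add1 // r0:Add1,r1:5,r2:1,r3:2
cycle 2: issue ADD r3<-Add2 // r0:Add1,r1:5,r2:1,r3:Add2
cycle 3: issue ADD r2<-Add3 // r0:Add1,r1:5,r2:Add3,r3:Add2
cycle 4: CDB Add1=4; issue SUB r1<-Add1 // r0:4,r1:Add1,r2:Add3,r3:Add2
cycle 5: stall // r0:4,r1:Add1,r2:Add3,r3:Add2
cycle 6: stall // r0:4,r1:Add1,r2:Add3,r3:Add2
cycle 7: CDB Add2=5; issue SUB r2<-Add2 // r0:4,r1:Add1,r2:Add2,r3:5
cycle 8: CDB Add3=9; issue SUB r0<-Add3 // r0:Add3,r1:Add1,r2:Add2,r3:5
cycle 9: stall // r0:Add3,r1:Add1,r2:Add2,r3:5
cycle 10: CDB Add2=1; issue SUB r3<-Add2 // r0:Add3,r1:Add1,r2:1,r3:Add2
cycle 11: CDB Add1=-4; issue SUB r3<-Add1 // r0:Add3,r1:-4,r2:1,r3:Add1
cycle 12: stall // r0:Add3,r1:-4,r2:1,r3:Add1
cycle 13: CDB Add2=4; issue ADD r0<-Add2 // r0:Add2,r1:-4,r2:1,r3:Add1
cycle 14: CDB Add3=8; issue SUB r0<-Add3 // r0:Add3,r1:-4,r2:1,r3:Add1
cycle 15: - // r0:Add3,r1:-4,r2:1,r3:Add1
cycle 16: CDB Add1=-8 // r0:Add3,r1:-4,r2:1,r3:-8
cycle 17: CDB Add2=4 // r0:Add3,r1:-4,r2:1,r3:-8
cycle 18: - // r0:Add3,r1:-4,r2:1,r3:-8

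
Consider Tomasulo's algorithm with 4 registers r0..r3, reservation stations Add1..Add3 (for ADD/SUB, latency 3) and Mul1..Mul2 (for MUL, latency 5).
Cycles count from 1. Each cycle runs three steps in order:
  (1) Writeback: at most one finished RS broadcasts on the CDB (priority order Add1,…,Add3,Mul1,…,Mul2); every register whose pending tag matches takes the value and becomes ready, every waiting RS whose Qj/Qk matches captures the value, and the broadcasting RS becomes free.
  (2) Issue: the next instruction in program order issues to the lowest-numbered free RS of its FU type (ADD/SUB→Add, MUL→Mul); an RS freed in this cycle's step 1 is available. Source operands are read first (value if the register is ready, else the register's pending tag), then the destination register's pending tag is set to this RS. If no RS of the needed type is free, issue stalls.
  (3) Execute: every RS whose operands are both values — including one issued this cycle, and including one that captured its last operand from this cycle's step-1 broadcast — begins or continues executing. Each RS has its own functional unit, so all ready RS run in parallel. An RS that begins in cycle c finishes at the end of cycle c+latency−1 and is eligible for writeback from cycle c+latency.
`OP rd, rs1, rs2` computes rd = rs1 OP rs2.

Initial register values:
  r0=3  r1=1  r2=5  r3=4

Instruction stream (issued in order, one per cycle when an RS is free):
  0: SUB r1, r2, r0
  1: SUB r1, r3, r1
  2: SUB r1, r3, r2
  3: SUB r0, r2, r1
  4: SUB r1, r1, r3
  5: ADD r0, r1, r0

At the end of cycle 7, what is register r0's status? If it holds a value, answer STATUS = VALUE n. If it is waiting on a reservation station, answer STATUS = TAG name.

c1: issue SUB r1<-Add1 | r0:3,r1:Add1,r2:5,r3:4
c2: issue SUB r1<-Add2 | r0:3,r1:Add2,r2:5,r3:4
c3: issue SUB r1<-Add3 | r0:3,r1:Add3,r2:5,r3:4
c4: CDB Add1=2; issue SUB r0<-Add1 | r0:Add1,r1:Add3,r2:5,r3:4
c5: stall | r0:Add1,r1:Add3,r2:5,r3:4
c6: CDB Add3=-1; issue SUB r1<-Add3 | r0:Add1,r1:Add3,r2:5,r3:4
c7: CDB Add2=2; issue ADD r0<-Add2 | r0:Add2,r1:Add3,r2:5,r3:4

STATUS = TAG Add2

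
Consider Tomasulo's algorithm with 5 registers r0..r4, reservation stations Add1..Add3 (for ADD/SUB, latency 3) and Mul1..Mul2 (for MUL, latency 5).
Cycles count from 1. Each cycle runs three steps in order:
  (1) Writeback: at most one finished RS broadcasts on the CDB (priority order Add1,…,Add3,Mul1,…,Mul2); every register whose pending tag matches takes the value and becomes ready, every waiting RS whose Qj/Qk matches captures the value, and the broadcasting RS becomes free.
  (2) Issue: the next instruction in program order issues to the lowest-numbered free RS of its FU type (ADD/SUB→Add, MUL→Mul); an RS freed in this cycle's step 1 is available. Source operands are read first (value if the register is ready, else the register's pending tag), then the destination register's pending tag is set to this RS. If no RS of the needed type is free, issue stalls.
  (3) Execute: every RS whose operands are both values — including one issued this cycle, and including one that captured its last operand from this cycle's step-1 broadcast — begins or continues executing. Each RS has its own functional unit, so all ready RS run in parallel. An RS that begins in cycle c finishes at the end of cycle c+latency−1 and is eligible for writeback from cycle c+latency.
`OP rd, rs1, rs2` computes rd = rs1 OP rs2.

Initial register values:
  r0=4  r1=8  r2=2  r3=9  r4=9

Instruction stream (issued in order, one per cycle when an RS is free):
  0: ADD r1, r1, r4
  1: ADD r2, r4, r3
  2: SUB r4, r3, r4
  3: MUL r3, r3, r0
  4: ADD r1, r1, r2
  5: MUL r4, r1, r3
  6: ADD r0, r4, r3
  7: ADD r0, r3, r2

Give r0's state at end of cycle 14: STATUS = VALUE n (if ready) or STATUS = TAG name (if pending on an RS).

c1: issue ADD r1<-Add1 | r0:4,r1:Add1,r2:2,r3:9,r4:9
c2: issue ADD r2<-Add2 | r0:4,r1:Add1,r2:Add2,r3:9,r4:9
c3: issue SUB r4<-Add3 | r0:4,r1:Add1,r2:Add2,r3:9,r4:Add3
c4: CDB Add1=17; issue MUL r3<-Mul1 | r0:4,r1:17,r2:Add2,r3:Mul1,r4:Add3
c5: CDB Add2=18; issue ADD r1<-Add1 | r0:4,r1:Add1,r2:18,r3:Mul1,r4:Add3
c6: CDB Add3=0; issue MUL r4<-Mul2 | r0:4,r1:Add1,r2:18,r3:Mul1,r4:Mul2
c7: issue ADD r0<-Add2 | r0:Add2,r1:Add1,r2:18,r3:Mul1,r4:Mul2
c8: CDB Add1=35; issue ADD r0<-Add1 | r0:Add1,r1:35,r2:18,r3:Mul1,r4:Mul2
c9: CDB Mul1=36 | r0:Add1,r1:35,r2:18,r3:36,r4:Mul2
c10: - | r0:Add1,r1:35,r2:18,r3:36,r4:Mul2
c11: - | r0:Add1,r1:35,r2:18,r3:36,r4:Mul2
c12: CDB Add1=54 | r0:54,r1:35,r2:18,r3:36,r4:Mul2
c13: - | r0:54,r1:35,r2:18,r3:36,r4:Mul2
c14: CDB Mul2=1260 | r0:54,r1:35,r2:18,r3:36,r4:1260

STATUS = VALUE 54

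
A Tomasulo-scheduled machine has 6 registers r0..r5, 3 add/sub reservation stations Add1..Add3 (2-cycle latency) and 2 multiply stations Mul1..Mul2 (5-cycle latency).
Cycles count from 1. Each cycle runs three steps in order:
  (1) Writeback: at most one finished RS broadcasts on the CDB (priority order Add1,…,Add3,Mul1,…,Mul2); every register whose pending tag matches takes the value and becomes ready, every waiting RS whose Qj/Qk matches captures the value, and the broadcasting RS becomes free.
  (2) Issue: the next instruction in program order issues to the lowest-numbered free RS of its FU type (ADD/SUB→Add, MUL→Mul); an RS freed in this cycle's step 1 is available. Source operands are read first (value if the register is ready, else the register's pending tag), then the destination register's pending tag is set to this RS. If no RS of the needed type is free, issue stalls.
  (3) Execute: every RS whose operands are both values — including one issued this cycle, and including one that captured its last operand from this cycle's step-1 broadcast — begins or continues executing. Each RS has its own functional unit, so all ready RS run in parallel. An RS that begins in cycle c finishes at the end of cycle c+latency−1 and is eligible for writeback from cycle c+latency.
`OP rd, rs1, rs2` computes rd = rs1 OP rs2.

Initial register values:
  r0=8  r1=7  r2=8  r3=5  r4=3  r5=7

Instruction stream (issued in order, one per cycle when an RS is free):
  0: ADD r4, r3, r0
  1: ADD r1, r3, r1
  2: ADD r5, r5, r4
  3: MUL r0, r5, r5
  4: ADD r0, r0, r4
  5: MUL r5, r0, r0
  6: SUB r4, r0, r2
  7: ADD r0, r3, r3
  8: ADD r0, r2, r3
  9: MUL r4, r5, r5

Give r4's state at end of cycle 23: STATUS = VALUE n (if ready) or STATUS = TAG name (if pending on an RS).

cycle 1: issue ADD r4<-Add1 // r0:8,r1:7,r2:8,r3:5,r4:Add1,r5:7
cycle 2: issue ADD r1<-Add2 // r0:8,r1:Add2,r2:8,r3:5,r4:Add1,r5:7
cycle 3: CDB Add1=13; issue ADD r5<-Add1 // r0:8,r1:Add2,r2:8,r3:5,r4:13,r5:Add1
cycle 4: CDB Add2=12; issue MUL r0<-Mul1 // r0:Mul1,r1:12,r2:8,r3:5,r4:13,r5:Add1
cycle 5: CDB Add1=20; issue ADD r0<-Add1 // r0:Add1,r1:12,r2:8,r3:5,r4:13,r5:20
cycle 6: issue MUL r5<-Mul2 // r0:Add1,r1:12,r2:8,r3:5,r4:13,r5:Mul2
cycle 7: issue SUB r4<-Add2 // r0:Add1,r1:12,r2:8,r3:5,r4:Add2,r5:Mul2
cycle 8: issue ADD r0<-Add3 // r0:Add3,r1:12,r2:8,r3:5,r4:Add2,r5:Mul2
cycle 9: stall // r0:Add3,r1:12,r2:8,r3:5,r4:Add2,r5:Mul2
cycle 10: CDB Add3=10; issue ADD r0<-Add3 // r0:Add3,r1:12,r2:8,r3:5,r4:Add2,r5:Mul2
cycle 11: CDB Mul1=400; issue MUL r4<-Mul1 // r0:Add3,r1:12,r2:8,r3:5,r4:Mul1,r5:Mul2
cycle 12: CDB Add3=13 // r0:13,r1:12,r2:8,r3:5,r4:Mul1,r5:Mul2
cycle 13: CDB Add1=413 // r0:13,r1:12,r2:8,r3:5,r4:Mul1,r5:Mul2
cycle 14: - // r0:13,r1:12,r2:8,r3:5,r4:Mul1,r5:Mul2
cycle 15: CDB Add2=405 // r0:13,r1:12,r2:8,r3:5,r4:Mul1,r5:Mul2
cycle 16: - // r0:13,r1:12,r2:8,r3:5,r4:Mul1,r5:Mul2
cycle 17: - // r0:13,r1:12,r2:8,r3:5,r4:Mul1,r5:Mul2
cycle 18: CDB Mul2=170569 // r0:13,r1:12,r2:8,r3:5,r4:Mul1,r5:170569
cycle 19: - // r0:13,r1:12,r2:8,r3:5,r4:Mul1,r5:170569
cycle 20: - // r0:13,r1:12,r2:8,r3:5,r4:Mul1,r5:170569
cycle 21: - // r0:13,r1:12,r2:8,r3:5,r4:Mul1,r5:170569
cycle 22: - // r0:13,r1:12,r2:8,r3:5,r4:Mul1,r5:170569
cycle 23: CDB Mul1=29093783761 // r0:13,r1:12,r2:8,r3:5,r4:29093783761,r5:170569

STATUS = VALUE 29093783761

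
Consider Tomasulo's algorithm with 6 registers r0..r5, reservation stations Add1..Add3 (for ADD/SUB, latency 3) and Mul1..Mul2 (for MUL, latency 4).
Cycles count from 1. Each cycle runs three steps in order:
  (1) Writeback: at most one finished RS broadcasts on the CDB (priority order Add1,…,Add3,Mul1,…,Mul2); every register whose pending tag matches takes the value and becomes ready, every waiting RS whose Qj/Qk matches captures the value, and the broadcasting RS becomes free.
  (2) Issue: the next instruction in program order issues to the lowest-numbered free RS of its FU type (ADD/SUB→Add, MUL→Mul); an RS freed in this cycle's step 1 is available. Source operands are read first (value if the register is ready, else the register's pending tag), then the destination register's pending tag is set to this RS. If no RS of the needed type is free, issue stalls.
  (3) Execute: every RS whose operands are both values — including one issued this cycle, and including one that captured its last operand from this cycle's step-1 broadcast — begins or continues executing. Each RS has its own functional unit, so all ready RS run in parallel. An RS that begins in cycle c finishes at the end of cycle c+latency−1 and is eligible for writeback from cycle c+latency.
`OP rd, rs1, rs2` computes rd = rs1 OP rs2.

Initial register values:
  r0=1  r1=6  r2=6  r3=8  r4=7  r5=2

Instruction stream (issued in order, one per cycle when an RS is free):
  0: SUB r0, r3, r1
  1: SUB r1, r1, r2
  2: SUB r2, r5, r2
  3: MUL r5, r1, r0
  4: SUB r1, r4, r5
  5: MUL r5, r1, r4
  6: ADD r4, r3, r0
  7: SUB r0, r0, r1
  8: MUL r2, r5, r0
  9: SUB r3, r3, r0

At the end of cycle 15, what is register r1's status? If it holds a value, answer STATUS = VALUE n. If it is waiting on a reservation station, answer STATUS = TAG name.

c1: issue SUB r0<-Add1 | r0:Add1,r1:6,r2:6,r3:8,r4:7,r5:2
c2: issue SUB r1<-Add2 | r0:Add1,r1:Add2,r2:6,r3:8,r4:7,r5:2
c3: issue SUB r2<-Add3 | r0:Add1,r1:Add2,r2:Add3,r3:8,r4:7,r5:2
c4: CDB Add1=2; issue MUL r5<-Mul1 | r0:2,r1:Add2,r2:Add3,r3:8,r4:7,r5:Mul1
c5: CDB Add2=0; issue SUB r1<-Add1 | r0:2,r1:Add1,r2:Add3,r3:8,r4:7,r5:Mul1
c6: CDB Add3=-4; issue MUL r5<-Mul2 | r0:2,r1:Add1,r2:-4,r3:8,r4:7,r5:Mul2
c7: issue ADD r4<-Add2 | r0:2,r1:Add1,r2:-4,r3:8,r4:Add2,r5:Mul2
c8: issue SUB r0<-Add3 | r0:Add3,r1:Add1,r2:-4,r3:8,r4:Add2,r5:Mul2
c9: CDB Mul1=0; issue MUL r2<-Mul1 | r0:Add3,r1:Add1,r2:Mul1,r3:8,r4:Add2,r5:Mul2
c10: CDB Add2=10; issue SUB r3<-Add2 | r0:Add3,r1:Add1,r2:Mul1,r3:Add2,r4:10,r5:Mul2
c11: - | r0:Add3,r1:Add1,r2:Mul1,r3:Add2,r4:10,r5:Mul2
c12: CDB Add1=7 | r0:Add3,r1:7,r2:Mul1,r3:Add2,r4:10,r5:Mul2
c13: - | r0:Add3,r1:7,r2:Mul1,r3:Add2,r4:10,r5:Mul2
c14: - | r0:Add3,r1:7,r2:Mul1,r3:Add2,r4:10,r5:Mul2
c15: CDB Add3=-5 | r0:-5,r1:7,r2:Mul1,r3:Add2,r4:10,r5:Mul2

STATUS = VALUE 7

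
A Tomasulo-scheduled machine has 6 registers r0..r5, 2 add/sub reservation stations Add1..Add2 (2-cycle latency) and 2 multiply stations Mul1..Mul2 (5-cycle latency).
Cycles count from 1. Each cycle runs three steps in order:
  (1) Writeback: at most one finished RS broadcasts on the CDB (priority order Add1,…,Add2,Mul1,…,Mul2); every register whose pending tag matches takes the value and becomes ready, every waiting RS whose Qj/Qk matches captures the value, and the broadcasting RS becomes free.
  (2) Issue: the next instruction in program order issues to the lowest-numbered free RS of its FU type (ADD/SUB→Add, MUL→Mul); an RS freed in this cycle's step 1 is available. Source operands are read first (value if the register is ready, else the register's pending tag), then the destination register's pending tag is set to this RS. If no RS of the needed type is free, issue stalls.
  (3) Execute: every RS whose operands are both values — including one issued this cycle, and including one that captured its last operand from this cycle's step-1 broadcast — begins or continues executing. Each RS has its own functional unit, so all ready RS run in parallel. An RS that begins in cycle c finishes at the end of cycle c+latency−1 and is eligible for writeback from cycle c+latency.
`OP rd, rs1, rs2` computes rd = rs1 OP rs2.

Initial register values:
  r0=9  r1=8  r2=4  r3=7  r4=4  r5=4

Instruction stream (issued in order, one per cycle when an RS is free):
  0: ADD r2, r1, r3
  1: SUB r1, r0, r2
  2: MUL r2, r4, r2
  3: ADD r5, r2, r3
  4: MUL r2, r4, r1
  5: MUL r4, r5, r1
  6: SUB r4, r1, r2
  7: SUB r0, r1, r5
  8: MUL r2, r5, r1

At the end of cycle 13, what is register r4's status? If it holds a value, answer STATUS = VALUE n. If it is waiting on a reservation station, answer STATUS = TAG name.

STATUS = VALUE 18

cycle 1: issue ADD r2<-Add1 // r0:9,r1:8,r2:Add1,r3:7,r4:4,r5:4
cycle 2: issue SUB r1<-Add2 // r0:9,r1:Add2,r2:Add1,r3:7,r4:4,r5:4
cycle 3: CDB Add1=15; issue MUL r2<-Mul1 // r0:9,r1:Add2,r2:Mul1,r3:7,r4:4,r5:4
cycle 4: issue ADD r5<-Add1 // r0:9,r1:Add2,r2:Mul1,r3:7,r4:4,r5:Add1
cycle 5: CDB Add2=-6; issue MUL r2<-Mul2 // r0:9,r1:-6,r2:Mul2,r3:7,r4:4,r5:Add1
cycle 6: stall // r0:9,r1:-6,r2:Mul2,r3:7,r4:4,r5:Add1
cycle 7: stall // r0:9,r1:-6,r2:Mul2,r3:7,r4:4,r5:Add1
cycle 8: CDB Mul1=60; issue MUL r4<-Mul1 // r0:9,r1:-6,r2:Mul2,r3:7,r4:Mul1,r5:Add1
cycle 9: issue SUB r4<-Add2 // r0:9,r1:-6,r2:Mul2,r3:7,r4:Add2,r5:Add1
cycle 10: CDB Add1=67; issue SUB r0<-Add1 // r0:Add1,r1:-6,r2:Mul2,r3:7,r4:Add2,r5:67
cycle 11: CDB Mul2=-24; issue MUL r2<-Mul2 // r0:Add1,r1:-6,r2:Mul2,r3:7,r4:Add2,r5:67
cycle 12: CDB Add1=-73 // r0:-73,r1:-6,r2:Mul2,r3:7,r4:Add2,r5:67
cycle 13: CDB Add2=18 // r0:-73,r1:-6,r2:Mul2,r3:7,r4:18,r5:67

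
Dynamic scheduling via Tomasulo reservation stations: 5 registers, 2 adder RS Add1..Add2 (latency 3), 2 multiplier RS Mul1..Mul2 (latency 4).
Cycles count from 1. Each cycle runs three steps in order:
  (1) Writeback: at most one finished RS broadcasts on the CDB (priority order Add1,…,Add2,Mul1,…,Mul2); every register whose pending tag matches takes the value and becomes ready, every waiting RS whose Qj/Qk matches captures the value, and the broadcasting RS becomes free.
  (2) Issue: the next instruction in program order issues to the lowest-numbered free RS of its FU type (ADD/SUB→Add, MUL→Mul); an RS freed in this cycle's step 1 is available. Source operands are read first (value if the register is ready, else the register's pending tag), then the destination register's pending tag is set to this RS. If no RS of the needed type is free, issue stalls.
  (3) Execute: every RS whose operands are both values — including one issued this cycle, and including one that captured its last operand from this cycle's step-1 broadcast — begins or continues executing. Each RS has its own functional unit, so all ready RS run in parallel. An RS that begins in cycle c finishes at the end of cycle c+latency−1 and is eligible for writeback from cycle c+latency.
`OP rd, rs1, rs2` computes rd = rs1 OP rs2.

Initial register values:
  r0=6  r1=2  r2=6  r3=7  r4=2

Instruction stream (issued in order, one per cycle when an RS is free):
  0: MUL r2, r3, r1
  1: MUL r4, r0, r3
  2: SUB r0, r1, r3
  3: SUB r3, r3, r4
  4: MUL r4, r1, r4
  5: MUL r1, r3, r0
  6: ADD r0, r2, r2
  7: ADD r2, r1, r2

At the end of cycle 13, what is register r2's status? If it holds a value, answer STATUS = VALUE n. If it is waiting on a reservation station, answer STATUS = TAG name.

cycle 1: issue MUL r2<-Mul1 // r0:6,r1:2,r2:Mul1,r3:7,r4:2
cycle 2: issue MUL r4<-Mul2 // r0:6,r1:2,r2:Mul1,r3:7,r4:Mul2
cycle 3: issue SUB r0<-Add1 // r0:Add1,r1:2,r2:Mul1,r3:7,r4:Mul2
cycle 4: issue SUB r3<-Add2 // r0:Add1,r1:2,r2:Mul1,r3:Add2,r4:Mul2
cycle 5: CDB Mul1=14; issue MUL r4<-Mul1 // r0:Add1,r1:2,r2:14,r3:Add2,r4:Mul1
cycle 6: CDB Add1=-5; stall // r0:-5,r1:2,r2:14,r3:Add2,r4:Mul1
cycle 7: CDB Mul2=42; issue MUL r1<-Mul2 // r0:-5,r1:Mul2,r2:14,r3:Add2,r4:Mul1
cycle 8: issue ADD r0<-Add1 // r0:Add1,r1:Mul2,r2:14,r3:Add2,r4:Mul1
cycle 9: stall // r0:Add1,r1:Mul2,r2:14,r3:Add2,r4:Mul1
cycle 10: CDB Add2=-35; issue ADD r2<-Add2 // r0:Add1,r1:Mul2,r2:Add2,r3:-35,r4:Mul1
cycle 11: CDB Add1=28 // r0:28,r1:Mul2,r2:Add2,r3:-35,r4:Mul1
cycle 12: CDB Mul1=84 // r0:28,r1:Mul2,r2:Add2,r3:-35,r4:84
cycle 13: - // r0:28,r1:Mul2,r2:Add2,r3:-35,r4:84

STATUS = TAG Add2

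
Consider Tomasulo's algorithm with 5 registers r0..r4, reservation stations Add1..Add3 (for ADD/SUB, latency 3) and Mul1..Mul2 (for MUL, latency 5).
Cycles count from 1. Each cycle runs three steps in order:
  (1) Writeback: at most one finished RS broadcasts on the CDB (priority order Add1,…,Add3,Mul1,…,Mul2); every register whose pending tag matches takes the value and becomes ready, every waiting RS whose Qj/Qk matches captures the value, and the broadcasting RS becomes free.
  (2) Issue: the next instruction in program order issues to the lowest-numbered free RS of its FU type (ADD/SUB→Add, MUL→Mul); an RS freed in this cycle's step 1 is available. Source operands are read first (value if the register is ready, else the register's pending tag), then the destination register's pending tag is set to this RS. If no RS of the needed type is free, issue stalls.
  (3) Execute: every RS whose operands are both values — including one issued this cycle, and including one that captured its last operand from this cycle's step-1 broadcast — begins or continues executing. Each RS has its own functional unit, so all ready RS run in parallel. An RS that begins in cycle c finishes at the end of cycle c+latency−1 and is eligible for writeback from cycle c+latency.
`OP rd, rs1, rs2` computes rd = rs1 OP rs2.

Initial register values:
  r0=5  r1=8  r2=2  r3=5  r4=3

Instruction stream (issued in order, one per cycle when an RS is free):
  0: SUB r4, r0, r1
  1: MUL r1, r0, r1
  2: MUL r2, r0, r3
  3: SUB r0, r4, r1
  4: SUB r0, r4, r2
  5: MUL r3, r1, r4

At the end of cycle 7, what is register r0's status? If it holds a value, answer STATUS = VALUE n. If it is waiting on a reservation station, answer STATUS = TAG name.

STATUS = TAG Add2

  c1: issue SUB r4<-Add1  regs: r0:5,r1:8,r2:2,r3:5,r4:Add1
  c2: issue MUL r1<-Mul1  regs: r0:5,r1:Mul1,r2:2,r3:5,r4:Add1
  c3: issue MUL r2<-Mul2  regs: r0:5,r1:Mul1,r2:Mul2,r3:5,r4:Add1
  c4: CDB Add1=-3; issue SUB r0<-Add1  regs: r0:Add1,r1:Mul1,r2:Mul2,r3:5,r4:-3
  c5: issue SUB r0<-Add2  regs: r0:Add2,r1:Mul1,r2:Mul2,r3:5,r4:-3
  c6: stall  regs: r0:Add2,r1:Mul1,r2:Mul2,r3:5,r4:-3
  c7: CDB Mul1=40; issue MUL r3<-Mul1  regs: r0:Add2,r1:40,r2:Mul2,r3:Mul1,r4:-3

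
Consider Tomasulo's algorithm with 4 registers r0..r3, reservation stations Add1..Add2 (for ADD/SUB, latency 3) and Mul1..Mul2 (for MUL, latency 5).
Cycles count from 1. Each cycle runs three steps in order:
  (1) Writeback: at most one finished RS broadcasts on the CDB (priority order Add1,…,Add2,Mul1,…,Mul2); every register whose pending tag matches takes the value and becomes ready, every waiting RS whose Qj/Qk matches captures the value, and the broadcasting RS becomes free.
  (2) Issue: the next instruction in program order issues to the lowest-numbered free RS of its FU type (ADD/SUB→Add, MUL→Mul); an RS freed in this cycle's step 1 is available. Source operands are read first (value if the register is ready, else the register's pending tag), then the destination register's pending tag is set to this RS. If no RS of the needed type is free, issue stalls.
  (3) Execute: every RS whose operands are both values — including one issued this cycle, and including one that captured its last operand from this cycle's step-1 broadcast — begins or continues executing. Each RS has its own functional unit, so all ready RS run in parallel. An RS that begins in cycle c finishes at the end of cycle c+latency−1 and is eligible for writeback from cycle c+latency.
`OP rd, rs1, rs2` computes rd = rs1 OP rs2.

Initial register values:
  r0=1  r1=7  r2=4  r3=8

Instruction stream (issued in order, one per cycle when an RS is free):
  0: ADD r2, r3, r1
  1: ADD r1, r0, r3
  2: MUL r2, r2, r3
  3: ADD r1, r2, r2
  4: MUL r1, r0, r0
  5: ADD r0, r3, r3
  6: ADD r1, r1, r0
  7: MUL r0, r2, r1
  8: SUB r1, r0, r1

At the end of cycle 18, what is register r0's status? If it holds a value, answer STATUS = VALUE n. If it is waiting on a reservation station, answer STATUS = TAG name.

STATUS = TAG Mul1

cycle 1: issue ADD r2<-Add1 // r0:1,r1:7,r2:Add1,r3:8
cycle 2: issue ADD r1<-Add2 // r0:1,r1:Add2,r2:Add1,r3:8
cycle 3: issue MUL r2<-Mul1 // r0:1,r1:Add2,r2:Mul1,r3:8
cycle 4: CDB Add1=15; issue ADD r1<-Add1 // r0:1,r1:Add1,r2:Mul1,r3:8
cycle 5: CDB Add2=9; issue MUL r1<-Mul2 // r0:1,r1:Mul2,r2:Mul1,r3:8
cycle 6: issue ADD r0<-Add2 // r0:Add2,r1:Mul2,r2:Mul1,r3:8
cycle 7: stall // r0:Add2,r1:Mul2,r2:Mul1,r3:8
cycle 8: stall // r0:Add2,r1:Mul2,r2:Mul1,r3:8
cycle 9: CDB Add2=16; issue ADD r1<-Add2 // r0:16,r1:Add2,r2:Mul1,r3:8
cycle 10: CDB Mul1=120; issue MUL r0<-Mul1 // r0:Mul1,r1:Add2,r2:120,r3:8
cycle 11: CDB Mul2=1; stall // r0:Mul1,r1:Add2,r2:120,r3:8
cycle 12: stall // r0:Mul1,r1:Add2,r2:120,r3:8
cycle 13: CDB Add1=240; issue SUB r1<-Add1 // r0:Mul1,r1:Add1,r2:120,r3:8
cycle 14: CDB Add2=17 // r0:Mul1,r1:Add1,r2:120,r3:8
cycle 15: - // r0:Mul1,r1:Add1,r2:120,r3:8
cycle 16: - // r0:Mul1,r1:Add1,r2:120,r3:8
cycle 17: - // r0:Mul1,r1:Add1,r2:120,r3:8
cycle 18: - // r0:Mul1,r1:Add1,r2:120,r3:8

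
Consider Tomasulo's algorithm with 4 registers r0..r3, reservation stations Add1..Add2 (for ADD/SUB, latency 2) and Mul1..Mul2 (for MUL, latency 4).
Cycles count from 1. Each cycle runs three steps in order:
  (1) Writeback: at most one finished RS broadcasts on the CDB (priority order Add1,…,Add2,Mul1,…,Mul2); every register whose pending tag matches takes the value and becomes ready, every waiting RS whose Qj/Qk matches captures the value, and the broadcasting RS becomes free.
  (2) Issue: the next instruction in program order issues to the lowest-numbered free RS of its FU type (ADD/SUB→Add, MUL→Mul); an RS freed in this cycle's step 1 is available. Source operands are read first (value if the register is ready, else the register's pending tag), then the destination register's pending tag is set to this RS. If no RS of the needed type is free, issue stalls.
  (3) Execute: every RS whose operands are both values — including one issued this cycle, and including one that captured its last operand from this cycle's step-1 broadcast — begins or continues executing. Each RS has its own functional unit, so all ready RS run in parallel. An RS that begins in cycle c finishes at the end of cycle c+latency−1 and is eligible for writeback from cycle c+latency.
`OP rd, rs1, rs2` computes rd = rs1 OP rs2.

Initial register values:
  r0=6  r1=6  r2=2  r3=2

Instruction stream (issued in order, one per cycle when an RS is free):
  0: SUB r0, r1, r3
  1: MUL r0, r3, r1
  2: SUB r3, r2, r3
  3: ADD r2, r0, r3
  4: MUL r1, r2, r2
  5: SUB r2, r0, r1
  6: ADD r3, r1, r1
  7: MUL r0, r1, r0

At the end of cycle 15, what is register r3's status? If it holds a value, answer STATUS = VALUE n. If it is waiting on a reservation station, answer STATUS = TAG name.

cycle 1: issue SUB r0<-Add1 // r0:Add1,r1:6,r2:2,r3:2
cycle 2: issue MUL r0<-Mul1 // r0:Mul1,r1:6,r2:2,r3:2
cycle 3: CDB Add1=4; issue SUB r3<-Add1 // r0:Mul1,r1:6,r2:2,r3:Add1
cycle 4: issue ADD r2<-Add2 // r0:Mul1,r1:6,r2:Add2,r3:Add1
cycle 5: CDB Add1=0; issue MUL r1<-Mul2 // r0:Mul1,r1:Mul2,r2:Add2,r3:0
cycle 6: CDB Mul1=12; issue SUB r2<-Add1 // r0:12,r1:Mul2,r2:Add1,r3:0
cycle 7: stall // r0:12,r1:Mul2,r2:Add1,r3:0
cycle 8: CDB Add2=12; issue ADD r3<-Add2 // r0:12,r1:Mul2,r2:Add1,r3:Add2
cycle 9: issue MUL r0<-Mul1 // r0:Mul1,r1:Mul2,r2:Add1,r3:Add2
cycle 10: - // r0:Mul1,r1:Mul2,r2:Add1,r3:Add2
cycle 11: - // r0:Mul1,r1:Mul2,r2:Add1,r3:Add2
cycle 12: CDB Mul2=144 // r0:Mul1,r1:144,r2:Add1,r3:Add2
cycle 13: - // r0:Mul1,r1:144,r2:Add1,r3:Add2
cycle 14: CDB Add1=-132 // r0:Mul1,r1:144,r2:-132,r3:Add2
cycle 15: CDB Add2=288 // r0:Mul1,r1:144,r2:-132,r3:288

STATUS = VALUE 288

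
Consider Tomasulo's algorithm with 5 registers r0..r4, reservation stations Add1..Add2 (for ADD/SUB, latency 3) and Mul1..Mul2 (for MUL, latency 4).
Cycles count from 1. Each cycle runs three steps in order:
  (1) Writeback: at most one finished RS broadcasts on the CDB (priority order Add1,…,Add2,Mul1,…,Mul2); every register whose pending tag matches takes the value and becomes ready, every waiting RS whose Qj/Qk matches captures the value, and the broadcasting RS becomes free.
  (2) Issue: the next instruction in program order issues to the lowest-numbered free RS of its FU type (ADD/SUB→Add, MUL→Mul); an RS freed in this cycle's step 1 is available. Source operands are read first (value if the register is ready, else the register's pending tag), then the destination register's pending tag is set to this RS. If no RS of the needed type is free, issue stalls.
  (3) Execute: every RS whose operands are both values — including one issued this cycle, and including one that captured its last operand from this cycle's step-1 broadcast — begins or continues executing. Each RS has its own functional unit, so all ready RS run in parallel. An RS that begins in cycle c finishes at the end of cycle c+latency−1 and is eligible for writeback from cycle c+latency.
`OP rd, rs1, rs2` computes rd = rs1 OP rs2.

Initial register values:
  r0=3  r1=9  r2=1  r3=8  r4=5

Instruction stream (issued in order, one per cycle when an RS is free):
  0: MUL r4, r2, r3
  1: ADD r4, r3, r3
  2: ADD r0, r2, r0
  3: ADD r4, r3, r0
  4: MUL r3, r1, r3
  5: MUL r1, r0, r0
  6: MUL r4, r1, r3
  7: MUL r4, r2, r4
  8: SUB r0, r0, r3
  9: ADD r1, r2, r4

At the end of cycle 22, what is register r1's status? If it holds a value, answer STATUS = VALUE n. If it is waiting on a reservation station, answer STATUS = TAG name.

c1: issue MUL r4<-Mul1 | r0:3,r1:9,r2:1,r3:8,r4:Mul1
c2: issue ADD r4<-Add1 | r0:3,r1:9,r2:1,r3:8,r4:Add1
c3: issue ADD r0<-Add2 | r0:Add2,r1:9,r2:1,r3:8,r4:Add1
c4: stall | r0:Add2,r1:9,r2:1,r3:8,r4:Add1
c5: CDB Add1=16; issue ADD r4<-Add1 | r0:Add2,r1:9,r2:1,r3:8,r4:Add1
c6: CDB Add2=4; issue MUL r3<-Mul2 | r0:4,r1:9,r2:1,r3:Mul2,r4:Add1
c7: CDB Mul1=8; issue MUL r1<-Mul1 | r0:4,r1:Mul1,r2:1,r3:Mul2,r4:Add1
c8: stall | r0:4,r1:Mul1,r2:1,r3:Mul2,r4:Add1
c9: CDB Add1=12; stall | r0:4,r1:Mul1,r2:1,r3:Mul2,r4:12
c10: CDB Mul2=72; issue MUL r4<-Mul2 | r0:4,r1:Mul1,r2:1,r3:72,r4:Mul2
c11: CDB Mul1=16; issue MUL r4<-Mul1 | r0:4,r1:16,r2:1,r3:72,r4:Mul1
c12: issue SUB r0<-Add1 | r0:Add1,r1:16,r2:1,r3:72,r4:Mul1
c13: issue ADD r1<-Add2 | r0:Add1,r1:Add2,r2:1,r3:72,r4:Mul1
c14: - | r0:Add1,r1:Add2,r2:1,r3:72,r4:Mul1
c15: CDB Add1=-68 | r0:-68,r1:Add2,r2:1,r3:72,r4:Mul1
c16: CDB Mul2=1152 | r0:-68,r1:Add2,r2:1,r3:72,r4:Mul1
c17: - | r0:-68,r1:Add2,r2:1,r3:72,r4:Mul1
c18: - | r0:-68,r1:Add2,r2:1,r3:72,r4:Mul1
c19: - | r0:-68,r1:Add2,r2:1,r3:72,r4:Mul1
c20: CDB Mul1=1152 | r0:-68,r1:Add2,r2:1,r3:72,r4:1152
c21: - | r0:-68,r1:Add2,r2:1,r3:72,r4:1152
c22: - | r0:-68,r1:Add2,r2:1,r3:72,r4:1152

STATUS = TAG Add2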